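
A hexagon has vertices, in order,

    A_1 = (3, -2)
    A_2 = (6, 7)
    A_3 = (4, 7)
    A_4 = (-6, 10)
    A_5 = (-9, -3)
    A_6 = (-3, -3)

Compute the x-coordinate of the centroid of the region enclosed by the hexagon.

Apply Gauss's area formula. First the cross-terms c_i = x_i·y_{i+1} − x_{i+1}·y_i:
  33, 14, 82, 108, 18, 15  ⇒  2A = 270, A = 135.
Then Σ (x_i + x_{i+1})·c_i = -1563, so x̄ = -1563 / (6·135) = -521/270.

-521/270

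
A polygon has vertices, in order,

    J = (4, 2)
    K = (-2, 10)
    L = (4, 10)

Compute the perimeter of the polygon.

24

|JK| = √((-6)² + (8)²) = √100 = 10
|KL| = √((6)² + (0)²) = √36 = 6
|LJ| = √((0)² + (-8)²) = √64 = 8
Perimeter = 10 + 6 + 8 = 24.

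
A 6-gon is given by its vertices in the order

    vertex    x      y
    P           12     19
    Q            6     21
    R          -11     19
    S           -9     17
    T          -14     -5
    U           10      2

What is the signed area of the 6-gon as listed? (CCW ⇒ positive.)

Cross-terms: 138, 345, -16, 283, 22, 166  ⇒  Σ = 938
Signed area = Σ/2 = 469 (positive ⇒ counter-clockwise traversal).

469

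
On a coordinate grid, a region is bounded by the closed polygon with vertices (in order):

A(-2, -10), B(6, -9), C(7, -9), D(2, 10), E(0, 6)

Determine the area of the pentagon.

99.5

Apply the shoelace formula: 2A = Σ (x_i·y_{i+1} − x_{i+1}·y_i), indices taken mod 5.
Σ = (78) + (9) + (88) + (12) + (12) = 199
Area = |Σ|/2 = 99.5.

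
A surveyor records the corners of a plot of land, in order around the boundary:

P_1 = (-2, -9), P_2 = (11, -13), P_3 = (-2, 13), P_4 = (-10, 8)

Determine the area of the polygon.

Apply Gauss's area formula: 2A = Σ (x_i·y_{i+1} − x_{i+1}·y_i), indices taken mod 4.
P_1→P_2: (-2)(-13) − (11)(-9) = 125
P_2→P_3: (11)(13) − (-2)(-13) = 117
P_3→P_4: (-2)(8) − (-10)(13) = 114
P_4→P_1: (-10)(-9) − (-2)(8) = 106
Σ = 462
Area = |Σ|/2 = 231.

231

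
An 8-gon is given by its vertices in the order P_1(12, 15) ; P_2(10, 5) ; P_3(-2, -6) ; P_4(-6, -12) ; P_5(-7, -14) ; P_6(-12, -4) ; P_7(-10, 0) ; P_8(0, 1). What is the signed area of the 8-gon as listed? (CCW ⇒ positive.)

-177

Σ = (-90) + (-50) + (-12) + (0) + (-140) + (-40) + (-10) + (-12) = -354
Signed area = Σ/2 = -177 (negative ⇒ clockwise traversal).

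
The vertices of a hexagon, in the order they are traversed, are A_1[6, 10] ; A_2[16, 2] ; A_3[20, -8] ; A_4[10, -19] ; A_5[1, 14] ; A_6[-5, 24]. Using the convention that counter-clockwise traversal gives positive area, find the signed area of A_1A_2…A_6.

Apply Gauss's area formula: 2A = Σ (x_i·y_{i+1} − x_{i+1}·y_i), indices taken mod 6.
A_1→A_2: (6)(2) − (16)(10) = -148
A_2→A_3: (16)(-8) − (20)(2) = -168
A_3→A_4: (20)(-19) − (10)(-8) = -300
A_4→A_5: (10)(14) − (1)(-19) = 159
A_5→A_6: (1)(24) − (-5)(14) = 94
A_6→A_1: (-5)(10) − (6)(24) = -194
Σ = -557
Signed area = Σ/2 = -278.5 (negative ⇒ clockwise traversal).

-278.5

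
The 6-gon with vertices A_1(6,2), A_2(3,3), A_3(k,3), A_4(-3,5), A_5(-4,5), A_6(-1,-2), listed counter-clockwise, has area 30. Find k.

Write out the shoelace sum; only the two edges meeting at A_3 involve k:
2·Area = [(3·3 − k·3) + (k·5 − (-3)·3)] + 40
       = 2·k + 58 = 60
⇒ k = 1.

1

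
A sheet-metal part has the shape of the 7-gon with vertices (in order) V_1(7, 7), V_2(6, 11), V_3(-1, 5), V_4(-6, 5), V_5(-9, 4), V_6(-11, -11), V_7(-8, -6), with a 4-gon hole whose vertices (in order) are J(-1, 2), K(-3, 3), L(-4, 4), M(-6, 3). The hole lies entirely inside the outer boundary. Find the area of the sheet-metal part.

111.5

Outer boundary:
V_1→V_2: (7)(11) − (6)(7) = 35
V_2→V_3: (6)(5) − (-1)(11) = 41
V_3→V_4: (-1)(5) − (-6)(5) = 25
V_4→V_5: (-6)(4) − (-9)(5) = 21
V_5→V_6: (-9)(-11) − (-11)(4) = 143
V_6→V_7: (-11)(-6) − (-8)(-11) = -22
V_7→V_1: (-8)(7) − (7)(-6) = -14
Σ = 229
Area = |Σ|/2 = 114.5.
Hole:
Cross-terms: 3, 0, 12, -9  ⇒  Σ = 6
Area = |Σ|/2 = 3.
Net area = 114.5 − 3 = 111.5.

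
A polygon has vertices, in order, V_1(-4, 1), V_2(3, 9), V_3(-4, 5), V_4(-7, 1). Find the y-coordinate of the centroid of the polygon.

4.2

Apply the shoelace (surveyor's) formula. First the cross-terms c_i = x_i·y_{i+1} − x_{i+1}·y_i:
  -39, 51, 31, -3  ⇒  2A = 40, A = 20.
Then Σ (y_i + y_{i+1})·c_i = 504, so ȳ = 504 / (6·20) = 4.2.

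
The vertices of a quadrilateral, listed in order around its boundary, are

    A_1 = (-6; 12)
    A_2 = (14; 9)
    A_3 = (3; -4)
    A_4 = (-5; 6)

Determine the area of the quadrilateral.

165.5

Cross-terms: -222, -83, -2, -24  ⇒  Σ = -331
Area = |Σ|/2 = 165.5.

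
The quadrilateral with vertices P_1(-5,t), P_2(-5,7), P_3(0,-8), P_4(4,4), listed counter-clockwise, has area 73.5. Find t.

10

Write out the shoelace sum; only the two edges meeting at P_1 involve t:
2·Area = [(4·t − (-5)·4) + ((-5)·7 − (-5)·t)] + 72
       = 9·t + 57 = 147
⇒ t = 10.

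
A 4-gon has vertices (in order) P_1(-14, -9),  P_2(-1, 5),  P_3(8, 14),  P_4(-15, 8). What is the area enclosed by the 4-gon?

Apply the surveyor's formula: 2A = Σ (x_i·y_{i+1} − x_{i+1}·y_i), indices taken mod 4.
P_1→P_2: (-14)(5) − (-1)(-9) = -79
P_2→P_3: (-1)(14) − (8)(5) = -54
P_3→P_4: (8)(8) − (-15)(14) = 274
P_4→P_1: (-15)(-9) − (-14)(8) = 247
Σ = 388
Area = |Σ|/2 = 194.

194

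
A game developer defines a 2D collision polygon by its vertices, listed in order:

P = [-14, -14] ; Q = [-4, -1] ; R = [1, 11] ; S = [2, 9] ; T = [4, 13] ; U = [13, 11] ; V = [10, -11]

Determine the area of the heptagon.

390

Apply the shoelace formula: 2A = Σ (x_i·y_{i+1} − x_{i+1}·y_i), indices taken mod 7.
Σ = (-42) + (-43) + (-13) + (-10) + (-125) + (-253) + (-294) = -780
Area = |Σ|/2 = 390.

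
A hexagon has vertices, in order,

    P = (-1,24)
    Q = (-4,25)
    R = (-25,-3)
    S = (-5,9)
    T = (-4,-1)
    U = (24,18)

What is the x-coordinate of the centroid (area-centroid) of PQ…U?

47/211

Apply the shoelace (surveyor's) formula. First the cross-terms c_i = x_i·y_{i+1} − x_{i+1}·y_i:
  71, 637, -240, 41, -48, 594  ⇒  2A = 1055, A = 527.5.
Then Σ (x_i + x_{i+1})·c_i = 705, so x̄ = 705 / (6·527.5) = 47/211.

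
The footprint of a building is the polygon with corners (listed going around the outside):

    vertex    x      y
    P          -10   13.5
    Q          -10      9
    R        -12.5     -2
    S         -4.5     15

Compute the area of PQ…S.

35.125

Apply the shoelace (surveyor's) formula: 2A = Σ (x_i·y_{i+1} − x_{i+1}·y_i), indices taken mod 4.
P→Q: (-10)(9) − (-10)(13.5) = 45
Q→R: (-10)(-2) − (-12.5)(9) = 132.5
R→S: (-12.5)(15) − (-4.5)(-2) = -196.5
S→P: (-4.5)(13.5) − (-10)(15) = 89.25
Σ = 70.25
Area = |Σ|/2 = 35.125.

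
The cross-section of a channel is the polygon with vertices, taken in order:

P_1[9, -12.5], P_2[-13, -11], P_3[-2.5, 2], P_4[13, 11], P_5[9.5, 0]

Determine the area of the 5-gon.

295.875

Cross-terms: -261.5, -53.5, -53.5, -104.5, -118.75  ⇒  Σ = -591.75
Area = |Σ|/2 = 295.875.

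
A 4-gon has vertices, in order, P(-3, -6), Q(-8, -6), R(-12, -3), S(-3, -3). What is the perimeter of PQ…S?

22

|PQ| = √((-5)² + (0)²) = √25 = 5
|QR| = √((-4)² + (3)²) = √25 = 5
|RS| = √((9)² + (0)²) = √81 = 9
|SP| = √((0)² + (-3)²) = √9 = 3
Perimeter = 5 + 5 + 9 + 3 = 22.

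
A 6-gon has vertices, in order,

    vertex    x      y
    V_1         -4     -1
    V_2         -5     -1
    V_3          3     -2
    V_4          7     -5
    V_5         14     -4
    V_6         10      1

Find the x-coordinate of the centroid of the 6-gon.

Apply the surveyor's formula. First the cross-terms c_i = x_i·y_{i+1} − x_{i+1}·y_i:
  -1, 13, -1, 42, 54, -6  ⇒  2A = 101, A = 50.5.
Then Σ (x_i + x_{i+1})·c_i = 2115, so x̄ = 2115 / (6·50.5) = 705/101.

705/101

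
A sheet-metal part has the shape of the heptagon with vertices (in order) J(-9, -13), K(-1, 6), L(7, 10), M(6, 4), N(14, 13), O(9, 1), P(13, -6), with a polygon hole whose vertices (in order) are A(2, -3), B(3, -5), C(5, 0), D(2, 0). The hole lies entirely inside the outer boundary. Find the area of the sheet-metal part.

252

Outer boundary:
Apply Gauss's area formula: 2A = Σ (x_i·y_{i+1} − x_{i+1}·y_i), indices taken mod 7.
Cross-terms: -67, -52, -32, 22, -103, -67, -223  ⇒  Σ = -522
Area = |Σ|/2 = 261.
Hole:
Apply the shoelace formula: 2A = Σ (x_i·y_{i+1} − x_{i+1}·y_i), indices taken mod 4.
Σ = (-1) + (25) + (0) + (-6) = 18
Area = |Σ|/2 = 9.
Net area = 261 − 9 = 252.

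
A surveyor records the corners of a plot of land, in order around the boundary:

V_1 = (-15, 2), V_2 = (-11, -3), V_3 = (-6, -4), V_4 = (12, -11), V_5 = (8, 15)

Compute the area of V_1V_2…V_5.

358

V_1→V_2: (-15)(-3) − (-11)(2) = 67
V_2→V_3: (-11)(-4) − (-6)(-3) = 26
V_3→V_4: (-6)(-11) − (12)(-4) = 114
V_4→V_5: (12)(15) − (8)(-11) = 268
V_5→V_1: (8)(2) − (-15)(15) = 241
Σ = 716
Area = |Σ|/2 = 358.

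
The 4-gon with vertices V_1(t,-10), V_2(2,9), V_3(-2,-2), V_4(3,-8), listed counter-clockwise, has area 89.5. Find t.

9

Write out the shoelace sum; only the two edges meeting at V_1 involve t:
2·Area = [(3·(-10) − t·(-8)) + (t·9 − 2·(-10))] + 36
       = 17·t + 26 = 179
⇒ t = 9.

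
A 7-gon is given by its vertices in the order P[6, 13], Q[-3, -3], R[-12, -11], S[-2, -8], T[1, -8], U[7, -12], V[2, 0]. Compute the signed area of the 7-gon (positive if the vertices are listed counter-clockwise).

Σ = (21) + (-3) + (74) + (24) + (44) + (24) + (26) = 210
Signed area = Σ/2 = 105 (positive ⇒ counter-clockwise traversal).

105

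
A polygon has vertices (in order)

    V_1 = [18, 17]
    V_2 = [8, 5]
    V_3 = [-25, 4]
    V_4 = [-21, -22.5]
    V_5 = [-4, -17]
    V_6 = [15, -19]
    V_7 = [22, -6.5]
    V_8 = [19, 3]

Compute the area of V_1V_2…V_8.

Σ = (-46) + (157) + (646.5) + (267) + (331) + (320.5) + (189.5) + (269) = 2134.5
Area = |Σ|/2 = 1067.25.

1067.25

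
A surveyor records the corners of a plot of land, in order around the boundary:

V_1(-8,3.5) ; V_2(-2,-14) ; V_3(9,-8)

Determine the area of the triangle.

114.25

Apply the shoelace (surveyor's) formula: 2A = Σ (x_i·y_{i+1} − x_{i+1}·y_i), indices taken mod 3.
V_1→V_2: (-8)(-14) − (-2)(3.5) = 119
V_2→V_3: (-2)(-8) − (9)(-14) = 142
V_3→V_1: (9)(3.5) − (-8)(-8) = -32.5
Σ = 228.5
Area = |Σ|/2 = 114.25.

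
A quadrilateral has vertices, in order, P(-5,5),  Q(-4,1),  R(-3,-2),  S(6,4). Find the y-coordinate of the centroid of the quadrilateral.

529/228

Apply Gauss's area formula. First the cross-terms c_i = x_i·y_{i+1} − x_{i+1}·y_i:
  15, 11, 0, 50  ⇒  2A = 76, A = 38.
Then Σ (y_i + y_{i+1})·c_i = 529, so ȳ = 529 / (6·38) = 529/228.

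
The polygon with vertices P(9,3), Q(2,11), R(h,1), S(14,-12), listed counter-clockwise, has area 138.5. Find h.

Write out the shoelace sum; only the two edges meeting at R involve h:
2·Area = [(2·1 − h·11) + (h·(-12) − 14·1)] + 243
       = -23·h + 231 = 277
⇒ h = -2.

-2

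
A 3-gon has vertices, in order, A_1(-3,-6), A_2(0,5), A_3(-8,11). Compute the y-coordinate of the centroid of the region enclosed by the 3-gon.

10/3

Apply the surveyor's formula. First the cross-terms c_i = x_i·y_{i+1} − x_{i+1}·y_i:
  -15, 40, 81  ⇒  2A = 106, A = 53.
Then Σ (y_i + y_{i+1})·c_i = 1060, so ȳ = 1060 / (6·53) = 10/3.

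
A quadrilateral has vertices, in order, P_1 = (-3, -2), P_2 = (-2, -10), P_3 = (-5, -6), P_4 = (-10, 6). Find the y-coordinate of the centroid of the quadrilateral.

-7/3

Apply Gauss's area formula. First the cross-terms c_i = x_i·y_{i+1} − x_{i+1}·y_i:
  26, -38, -90, 38  ⇒  2A = -64, A = -32.
Then Σ (y_i + y_{i+1})·c_i = 448, so ȳ = 448 / (6·(-32)) = -7/3.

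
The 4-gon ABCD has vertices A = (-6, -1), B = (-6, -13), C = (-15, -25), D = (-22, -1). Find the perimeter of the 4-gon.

68

|AB| = √((0)² + (-12)²) = √144 = 12
|BC| = √((-9)² + (-12)²) = √225 = 15
|CD| = √((-7)² + (24)²) = √625 = 25
|DA| = √((16)² + (0)²) = √256 = 16
Perimeter = 12 + 15 + 25 + 16 = 68.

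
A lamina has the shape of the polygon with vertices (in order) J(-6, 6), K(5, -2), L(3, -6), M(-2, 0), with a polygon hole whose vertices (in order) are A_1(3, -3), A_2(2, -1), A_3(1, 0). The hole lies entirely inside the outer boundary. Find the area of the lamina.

Outer boundary:
Apply the surveyor's formula: 2A = Σ (x_i·y_{i+1} − x_{i+1}·y_i), indices taken mod 4.
Σ = (-18) + (-24) + (-12) + (-12) = -66
Area = |Σ|/2 = 33.
Hole:
Apply Gauss's area formula: 2A = Σ (x_i·y_{i+1} − x_{i+1}·y_i), indices taken mod 3.
Cross-terms: 3, 1, -3  ⇒  Σ = 1
Area = |Σ|/2 = 0.5.
Net area = 33 − 0.5 = 32.5.

32.5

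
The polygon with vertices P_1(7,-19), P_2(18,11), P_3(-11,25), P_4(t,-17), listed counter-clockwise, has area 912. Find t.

The doubled signed area Σ (x_i y_{i+1} − x_{i+1} y_i) is linear in t.
With t=0 it equals 1296; the coefficient of t is -44 (from the two edges through P_4).
So -44·t + 1296 = 2·912 = 1824 ⇒ t = -12.

-12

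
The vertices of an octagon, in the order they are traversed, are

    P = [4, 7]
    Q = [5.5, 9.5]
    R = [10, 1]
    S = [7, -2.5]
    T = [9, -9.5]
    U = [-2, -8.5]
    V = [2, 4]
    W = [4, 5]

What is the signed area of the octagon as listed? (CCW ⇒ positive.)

-125.25

Apply the surveyor's formula: 2A = Σ (x_i·y_{i+1} − x_{i+1}·y_i), indices taken mod 8.
P→Q: (4)(9.5) − (5.5)(7) = -0.5
Q→R: (5.5)(1) − (10)(9.5) = -89.5
R→S: (10)(-2.5) − (7)(1) = -32
S→T: (7)(-9.5) − (9)(-2.5) = -44
T→U: (9)(-8.5) − (-2)(-9.5) = -95.5
U→V: (-2)(4) − (2)(-8.5) = 9
V→W: (2)(5) − (4)(4) = -6
W→P: (4)(7) − (4)(5) = 8
Σ = -250.5
Signed area = Σ/2 = -125.25 (negative ⇒ clockwise traversal).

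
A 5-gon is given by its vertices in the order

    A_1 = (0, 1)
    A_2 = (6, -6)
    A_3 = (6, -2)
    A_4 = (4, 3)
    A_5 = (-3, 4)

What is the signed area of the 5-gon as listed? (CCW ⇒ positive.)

33

Apply the shoelace (surveyor's) formula: 2A = Σ (x_i·y_{i+1} − x_{i+1}·y_i), indices taken mod 5.
Cross-terms: -6, 24, 26, 25, -3  ⇒  Σ = 66
Signed area = Σ/2 = 33 (positive ⇒ counter-clockwise traversal).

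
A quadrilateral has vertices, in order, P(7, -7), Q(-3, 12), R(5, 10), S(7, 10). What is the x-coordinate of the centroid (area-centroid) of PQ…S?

917/249

Apply the surveyor's formula. First the cross-terms c_i = x_i·y_{i+1} − x_{i+1}·y_i:
  63, -90, -20, -119  ⇒  2A = -166, A = -83.
Then Σ (x_i + x_{i+1})·c_i = -1834, so x̄ = -1834 / (6·(-83)) = 917/249.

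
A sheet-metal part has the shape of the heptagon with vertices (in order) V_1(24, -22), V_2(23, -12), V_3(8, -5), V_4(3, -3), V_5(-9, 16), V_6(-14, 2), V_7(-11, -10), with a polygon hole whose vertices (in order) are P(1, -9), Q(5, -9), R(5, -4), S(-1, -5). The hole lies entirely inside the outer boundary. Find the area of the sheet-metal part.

Outer boundary:
V_1→V_2: (24)(-12) − (23)(-22) = 218
V_2→V_3: (23)(-5) − (8)(-12) = -19
V_3→V_4: (8)(-3) − (3)(-5) = -9
V_4→V_5: (3)(16) − (-9)(-3) = 21
V_5→V_6: (-9)(2) − (-14)(16) = 206
V_6→V_7: (-14)(-10) − (-11)(2) = 162
V_7→V_1: (-11)(-22) − (24)(-10) = 482
Σ = 1061
Area = |Σ|/2 = 530.5.
Hole:
Apply Gauss's area formula: 2A = Σ (x_i·y_{i+1} − x_{i+1}·y_i), indices taken mod 4.
P→Q: (1)(-9) − (5)(-9) = 36
Q→R: (5)(-4) − (5)(-9) = 25
R→S: (5)(-5) − (-1)(-4) = -29
S→P: (-1)(-9) − (1)(-5) = 14
Σ = 46
Area = |Σ|/2 = 23.
Net area = 530.5 − 23 = 507.5.

507.5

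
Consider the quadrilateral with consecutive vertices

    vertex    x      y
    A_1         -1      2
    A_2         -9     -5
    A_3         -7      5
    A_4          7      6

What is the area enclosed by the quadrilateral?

57

Σ = (23) + (-80) + (-77) + (20) = -114
Area = |Σ|/2 = 57.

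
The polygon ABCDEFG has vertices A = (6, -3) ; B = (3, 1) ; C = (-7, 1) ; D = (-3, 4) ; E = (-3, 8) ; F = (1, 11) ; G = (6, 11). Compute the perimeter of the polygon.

48

|AB| = √((-3)² + (4)²) = √25 = 5
|BC| = √((-10)² + (0)²) = √100 = 10
|CD| = √((4)² + (3)²) = √25 = 5
|DE| = √((0)² + (4)²) = √16 = 4
|EF| = √((4)² + (3)²) = √25 = 5
|FG| = √((5)² + (0)²) = √25 = 5
|GA| = √((0)² + (-14)²) = √196 = 14
Perimeter = 5 + 10 + 5 + 4 + 5 + 5 + 14 = 48.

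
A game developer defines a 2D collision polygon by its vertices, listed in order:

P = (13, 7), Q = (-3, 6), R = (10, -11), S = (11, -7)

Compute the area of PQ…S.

145.5

Apply the surveyor's formula: 2A = Σ (x_i·y_{i+1} − x_{i+1}·y_i), indices taken mod 4.
Σ = (99) + (-27) + (51) + (168) = 291
Area = |Σ|/2 = 145.5.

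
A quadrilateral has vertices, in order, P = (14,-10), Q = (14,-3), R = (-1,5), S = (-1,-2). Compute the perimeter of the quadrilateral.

48

|PQ| = √((0)² + (7)²) = √49 = 7
|QR| = √((-15)² + (8)²) = √289 = 17
|RS| = √((0)² + (-7)²) = √49 = 7
|SP| = √((15)² + (-8)²) = √289 = 17
Perimeter = 7 + 17 + 7 + 17 = 48.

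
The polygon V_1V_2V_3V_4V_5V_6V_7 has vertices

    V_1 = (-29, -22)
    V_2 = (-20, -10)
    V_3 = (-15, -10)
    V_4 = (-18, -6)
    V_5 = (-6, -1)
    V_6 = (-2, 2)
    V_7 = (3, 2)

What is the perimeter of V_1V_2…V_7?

88

|V_1V_2| = √((9)² + (12)²) = √225 = 15
|V_2V_3| = √((5)² + (0)²) = √25 = 5
|V_3V_4| = √((-3)² + (4)²) = √25 = 5
|V_4V_5| = √((12)² + (5)²) = √169 = 13
|V_5V_6| = √((4)² + (3)²) = √25 = 5
|V_6V_7| = √((5)² + (0)²) = √25 = 5
|V_7V_1| = √((-32)² + (-24)²) = √1600 = 40
Perimeter = 15 + 5 + 5 + 13 + 5 + 5 + 40 = 88.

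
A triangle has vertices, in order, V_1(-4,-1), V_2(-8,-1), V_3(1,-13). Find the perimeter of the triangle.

|V_1V_2| = √((-4)² + (0)²) = √16 = 4
|V_2V_3| = √((9)² + (-12)²) = √225 = 15
|V_3V_1| = √((-5)² + (12)²) = √169 = 13
Perimeter = 4 + 15 + 13 = 32.

32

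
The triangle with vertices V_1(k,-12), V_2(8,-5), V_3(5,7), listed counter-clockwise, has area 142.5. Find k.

The doubled signed area Σ (x_i y_{i+1} − x_{i+1} y_i) is linear in k.
With k=0 it equals 117; the coefficient of k is -12 (from the two edges through V_1).
So -12·k + 117 = 2·142.5 = 285 ⇒ k = -14.

-14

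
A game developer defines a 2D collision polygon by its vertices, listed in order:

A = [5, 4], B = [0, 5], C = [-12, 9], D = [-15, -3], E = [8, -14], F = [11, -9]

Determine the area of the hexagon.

330.5

Apply the shoelace (surveyor's) formula: 2A = Σ (x_i·y_{i+1} − x_{i+1}·y_i), indices taken mod 6.
Σ = (25) + (60) + (171) + (234) + (82) + (89) = 661
Area = |Σ|/2 = 330.5.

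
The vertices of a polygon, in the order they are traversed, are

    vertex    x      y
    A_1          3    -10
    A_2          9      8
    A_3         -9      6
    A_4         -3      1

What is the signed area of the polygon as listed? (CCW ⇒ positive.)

138

Σ = (114) + (126) + (9) + (27) = 276
Signed area = Σ/2 = 138 (positive ⇒ counter-clockwise traversal).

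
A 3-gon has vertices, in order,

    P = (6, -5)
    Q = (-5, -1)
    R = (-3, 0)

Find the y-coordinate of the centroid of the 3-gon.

Apply the shoelace formula. First the cross-terms c_i = x_i·y_{i+1} − x_{i+1}·y_i:
  -31, -3, 15  ⇒  2A = -19, A = -9.5.
Then Σ (y_i + y_{i+1})·c_i = 114, so ȳ = 114 / (6·(-9.5)) = -2.

-2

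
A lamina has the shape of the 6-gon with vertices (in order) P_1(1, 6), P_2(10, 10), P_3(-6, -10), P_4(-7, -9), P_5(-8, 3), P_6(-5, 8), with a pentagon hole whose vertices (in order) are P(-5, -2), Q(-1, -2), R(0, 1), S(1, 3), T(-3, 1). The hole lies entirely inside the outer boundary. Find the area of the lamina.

129.5

Outer boundary:
Cross-terms: -50, -40, -16, -93, -49, -38  ⇒  Σ = -286
Area = |Σ|/2 = 143.
Hole:
Apply the shoelace (surveyor's) formula: 2A = Σ (x_i·y_{i+1} − x_{i+1}·y_i), indices taken mod 5.
Σ = (8) + (-1) + (-1) + (10) + (11) = 27
Area = |Σ|/2 = 13.5.
Net area = 143 − 13.5 = 129.5.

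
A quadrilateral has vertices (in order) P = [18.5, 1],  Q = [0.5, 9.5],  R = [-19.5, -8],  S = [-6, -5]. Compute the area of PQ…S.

246.25

Apply the shoelace formula: 2A = Σ (x_i·y_{i+1} − x_{i+1}·y_i), indices taken mod 4.
P→Q: (18.5)(9.5) − (0.5)(1) = 175.25
Q→R: (0.5)(-8) − (-19.5)(9.5) = 181.25
R→S: (-19.5)(-5) − (-6)(-8) = 49.5
S→P: (-6)(1) − (18.5)(-5) = 86.5
Σ = 492.5
Area = |Σ|/2 = 246.25.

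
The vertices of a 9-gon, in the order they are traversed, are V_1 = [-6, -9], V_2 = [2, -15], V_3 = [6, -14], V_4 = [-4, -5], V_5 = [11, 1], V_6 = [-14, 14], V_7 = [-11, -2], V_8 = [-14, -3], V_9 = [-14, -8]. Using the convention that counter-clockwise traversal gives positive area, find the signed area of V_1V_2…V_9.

319

Apply the shoelace (surveyor's) formula: 2A = Σ (x_i·y_{i+1} − x_{i+1}·y_i), indices taken mod 9.
Cross-terms: 108, 62, -86, 51, 168, 182, 5, 70, 78  ⇒  Σ = 638
Signed area = Σ/2 = 319 (positive ⇒ counter-clockwise traversal).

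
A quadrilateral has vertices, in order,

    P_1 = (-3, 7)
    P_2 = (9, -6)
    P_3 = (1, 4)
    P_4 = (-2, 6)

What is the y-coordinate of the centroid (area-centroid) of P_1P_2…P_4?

Apply the surveyor's formula. First the cross-terms c_i = x_i·y_{i+1} − x_{i+1}·y_i:
  -45, 42, 14, 4  ⇒  2A = 15, A = 7.5.
Then Σ (y_i + y_{i+1})·c_i = 63, so ȳ = 63 / (6·7.5) = 1.4.

1.4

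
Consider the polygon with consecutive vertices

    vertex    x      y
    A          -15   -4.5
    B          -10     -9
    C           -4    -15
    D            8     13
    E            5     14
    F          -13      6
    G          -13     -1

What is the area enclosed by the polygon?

Apply the surveyor's formula: 2A = Σ (x_i·y_{i+1} − x_{i+1}·y_i), indices taken mod 7.
Σ = (90) + (114) + (68) + (47) + (212) + (91) + (43.5) = 665.5
Area = |Σ|/2 = 332.75.

332.75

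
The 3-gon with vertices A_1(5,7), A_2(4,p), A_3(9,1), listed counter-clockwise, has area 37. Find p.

The doubled signed area Σ (x_i y_{i+1} − x_{i+1} y_i) is linear in p.
With p=0 it equals 34; the coefficient of p is -4 (from the two edges through A_2).
So -4·p + 34 = 2·37 = 74 ⇒ p = -10.

-10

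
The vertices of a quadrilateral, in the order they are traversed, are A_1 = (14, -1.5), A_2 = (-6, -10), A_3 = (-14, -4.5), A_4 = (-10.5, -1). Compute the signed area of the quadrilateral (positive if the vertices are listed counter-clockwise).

-132.75

Apply the shoelace formula: 2A = Σ (x_i·y_{i+1} − x_{i+1}·y_i), indices taken mod 4.
Σ = (-149) + (-113) + (-33.25) + (29.75) = -265.5
Signed area = Σ/2 = -132.75 (negative ⇒ clockwise traversal).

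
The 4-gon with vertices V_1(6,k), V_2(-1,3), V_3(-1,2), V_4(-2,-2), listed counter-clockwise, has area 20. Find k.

Write out the shoelace sum; only the two edges meeting at V_1 involve k:
2·Area = [((-2)·k − 6·(-2)) + (6·3 − (-1)·k)] + 7
       = -1·k + 37 = 40
⇒ k = -3.

-3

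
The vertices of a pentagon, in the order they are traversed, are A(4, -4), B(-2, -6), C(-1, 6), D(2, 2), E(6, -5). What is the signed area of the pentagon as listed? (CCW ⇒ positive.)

-45

Σ = (-32) + (-18) + (-14) + (-22) + (-4) = -90
Signed area = Σ/2 = -45 (negative ⇒ clockwise traversal).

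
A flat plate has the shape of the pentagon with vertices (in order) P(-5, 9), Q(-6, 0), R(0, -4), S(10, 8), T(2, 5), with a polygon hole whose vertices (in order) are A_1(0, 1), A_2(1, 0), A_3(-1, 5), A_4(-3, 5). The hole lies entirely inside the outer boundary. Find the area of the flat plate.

Outer boundary:
Cross-terms: 54, 24, 40, 34, 43  ⇒  Σ = 195
Area = |Σ|/2 = 97.5.
Hole:
Apply Gauss's area formula: 2A = Σ (x_i·y_{i+1} − x_{i+1}·y_i), indices taken mod 4.
Σ = (-1) + (5) + (10) + (-3) = 11
Area = |Σ|/2 = 5.5.
Net area = 97.5 − 5.5 = 92.

92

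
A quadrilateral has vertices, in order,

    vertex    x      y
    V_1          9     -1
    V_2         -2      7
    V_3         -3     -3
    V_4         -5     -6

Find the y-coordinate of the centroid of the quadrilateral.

Apply Gauss's area formula. First the cross-terms c_i = x_i·y_{i+1} − x_{i+1}·y_i:
  61, 27, 3, 59  ⇒  2A = 150, A = 75.
Then Σ (y_i + y_{i+1})·c_i = 34, so ȳ = 34 / (6·75) = 17/225.

17/225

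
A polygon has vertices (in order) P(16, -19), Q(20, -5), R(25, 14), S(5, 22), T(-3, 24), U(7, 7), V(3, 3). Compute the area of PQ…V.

Σ = (300) + (405) + (480) + (186) + (-189) + (0) + (-105) = 1077
Area = |Σ|/2 = 538.5.

538.5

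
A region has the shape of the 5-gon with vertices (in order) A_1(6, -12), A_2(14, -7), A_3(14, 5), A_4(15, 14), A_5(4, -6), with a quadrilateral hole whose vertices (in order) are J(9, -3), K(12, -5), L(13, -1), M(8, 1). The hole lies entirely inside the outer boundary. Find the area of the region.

Outer boundary:
Apply the shoelace (surveyor's) formula: 2A = Σ (x_i·y_{i+1} − x_{i+1}·y_i), indices taken mod 5.
Σ = (126) + (168) + (121) + (-146) + (-12) = 257
Area = |Σ|/2 = 128.5.
Hole:
Apply Gauss's area formula: 2A = Σ (x_i·y_{i+1} − x_{i+1}·y_i), indices taken mod 4.
Σ = (-9) + (53) + (21) + (-33) = 32
Area = |Σ|/2 = 16.
Net area = 128.5 − 16 = 112.5.

112.5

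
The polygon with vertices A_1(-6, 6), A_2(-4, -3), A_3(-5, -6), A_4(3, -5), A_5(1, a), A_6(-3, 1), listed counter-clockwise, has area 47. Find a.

1

The doubled signed area Σ (x_i y_{i+1} − x_{i+1} y_i) is linear in a.
With a=0 it equals 88; the coefficient of a is 6 (from the two edges through A_5).
So 6·a + 88 = 2·47 = 94 ⇒ a = 1.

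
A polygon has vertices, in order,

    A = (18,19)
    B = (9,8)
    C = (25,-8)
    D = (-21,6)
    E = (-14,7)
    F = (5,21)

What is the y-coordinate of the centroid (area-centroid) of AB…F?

Apply the shoelace (surveyor's) formula. First the cross-terms c_i = x_i·y_{i+1} − x_{i+1}·y_i:
  -27, -272, -18, -63, -329, -283  ⇒  2A = -992, A = -496.
Then Σ (y_i + y_{i+1})·c_i = -22044, so ȳ = -22044 / (6·(-496)) = 1837/248.

1837/248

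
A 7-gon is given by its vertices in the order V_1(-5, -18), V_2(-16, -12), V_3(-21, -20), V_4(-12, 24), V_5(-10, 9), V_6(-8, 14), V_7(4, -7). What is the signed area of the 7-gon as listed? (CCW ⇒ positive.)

-473.5

Σ = (-228) + (68) + (-744) + (132) + (-68) + (0) + (-107) = -947
Signed area = Σ/2 = -473.5 (negative ⇒ clockwise traversal).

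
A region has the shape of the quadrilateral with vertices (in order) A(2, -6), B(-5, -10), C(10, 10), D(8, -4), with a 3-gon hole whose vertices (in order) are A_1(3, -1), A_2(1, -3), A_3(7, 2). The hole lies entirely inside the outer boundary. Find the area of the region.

79

Outer boundary:
Apply the shoelace formula: 2A = Σ (x_i·y_{i+1} − x_{i+1}·y_i), indices taken mod 4.
A→B: (2)(-10) − (-5)(-6) = -50
B→C: (-5)(10) − (10)(-10) = 50
C→D: (10)(-4) − (8)(10) = -120
D→A: (8)(-6) − (2)(-4) = -40
Σ = -160
Area = |Σ|/2 = 80.
Hole:
Apply the surveyor's formula: 2A = Σ (x_i·y_{i+1} − x_{i+1}·y_i), indices taken mod 3.
Σ = (-8) + (23) + (-13) = 2
Area = |Σ|/2 = 1.
Net area = 80 − 1 = 79.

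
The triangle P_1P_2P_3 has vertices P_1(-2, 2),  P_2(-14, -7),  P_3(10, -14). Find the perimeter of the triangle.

60

|P_1P_2| = √((-12)² + (-9)²) = √225 = 15
|P_2P_3| = √((24)² + (-7)²) = √625 = 25
|P_3P_1| = √((-12)² + (16)²) = √400 = 20
Perimeter = 15 + 25 + 20 = 60.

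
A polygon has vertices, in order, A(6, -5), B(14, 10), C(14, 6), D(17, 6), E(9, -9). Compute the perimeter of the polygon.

46

|AB| = √((8)² + (15)²) = √289 = 17
|BC| = √((0)² + (-4)²) = √16 = 4
|CD| = √((3)² + (0)²) = √9 = 3
|DE| = √((-8)² + (-15)²) = √289 = 17
|EA| = √((-3)² + (4)²) = √25 = 5
Perimeter = 17 + 4 + 3 + 17 + 5 = 46.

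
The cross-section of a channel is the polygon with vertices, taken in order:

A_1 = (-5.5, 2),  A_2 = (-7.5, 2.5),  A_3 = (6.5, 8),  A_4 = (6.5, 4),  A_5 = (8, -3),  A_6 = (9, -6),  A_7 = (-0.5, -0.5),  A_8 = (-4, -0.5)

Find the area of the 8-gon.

Cross-terms: 1.25, -76.25, -26, -51.5, -21, -7.5, -1.75, -10.75  ⇒  Σ = -193.5
Area = |Σ|/2 = 96.75.

96.75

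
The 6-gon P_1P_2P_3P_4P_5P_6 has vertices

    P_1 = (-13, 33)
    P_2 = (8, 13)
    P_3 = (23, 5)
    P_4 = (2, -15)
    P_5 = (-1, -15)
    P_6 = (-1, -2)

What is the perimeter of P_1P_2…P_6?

|P_1P_2| = √((21)² + (-20)²) = √841 = 29
|P_2P_3| = √((15)² + (-8)²) = √289 = 17
|P_3P_4| = √((-21)² + (-20)²) = √841 = 29
|P_4P_5| = √((-3)² + (0)²) = √9 = 3
|P_5P_6| = √((0)² + (13)²) = √169 = 13
|P_6P_1| = √((-12)² + (35)²) = √1369 = 37
Perimeter = 29 + 17 + 29 + 3 + 13 + 37 = 128.

128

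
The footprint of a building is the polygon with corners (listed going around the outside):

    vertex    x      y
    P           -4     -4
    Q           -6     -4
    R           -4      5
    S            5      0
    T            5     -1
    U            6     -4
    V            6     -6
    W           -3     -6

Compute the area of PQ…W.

88

P→Q: (-4)(-4) − (-6)(-4) = -8
Q→R: (-6)(5) − (-4)(-4) = -46
R→S: (-4)(0) − (5)(5) = -25
S→T: (5)(-1) − (5)(0) = -5
T→U: (5)(-4) − (6)(-1) = -14
U→V: (6)(-6) − (6)(-4) = -12
V→W: (6)(-6) − (-3)(-6) = -54
W→P: (-3)(-4) − (-4)(-6) = -12
Σ = -176
Area = |Σ|/2 = 88.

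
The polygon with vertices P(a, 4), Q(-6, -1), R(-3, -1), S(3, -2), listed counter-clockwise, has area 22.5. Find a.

The doubled signed area Σ (x_i y_{i+1} − x_{i+1} y_i) is linear in a.
With a=0 it equals 48; the coefficient of a is 1 (from the two edges through P).
So 1·a + 48 = 2·22.5 = 45 ⇒ a = -3.

-3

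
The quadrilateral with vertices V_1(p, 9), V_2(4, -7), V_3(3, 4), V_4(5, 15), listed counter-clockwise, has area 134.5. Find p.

-9

Write out the shoelace sum; only the two edges meeting at V_1 involve p:
2·Area = [(5·9 − p·15) + (p·(-7) − 4·9)] + 62
       = -22·p + 71 = 269
⇒ p = -9.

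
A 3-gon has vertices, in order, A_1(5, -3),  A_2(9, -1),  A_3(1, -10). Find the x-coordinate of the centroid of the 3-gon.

5

Apply the shoelace formula. First the cross-terms c_i = x_i·y_{i+1} − x_{i+1}·y_i:
  22, -89, 47  ⇒  2A = -20, A = -10.
Then Σ (x_i + x_{i+1})·c_i = -300, so x̄ = -300 / (6·(-10)) = 5.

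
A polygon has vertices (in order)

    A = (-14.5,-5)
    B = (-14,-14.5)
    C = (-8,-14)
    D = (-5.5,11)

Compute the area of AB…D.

121.125

A→B: (-14.5)(-14.5) − (-14)(-5) = 140.25
B→C: (-14)(-14) − (-8)(-14.5) = 80
C→D: (-8)(11) − (-5.5)(-14) = -165
D→A: (-5.5)(-5) − (-14.5)(11) = 187
Σ = 242.25
Area = |Σ|/2 = 121.125.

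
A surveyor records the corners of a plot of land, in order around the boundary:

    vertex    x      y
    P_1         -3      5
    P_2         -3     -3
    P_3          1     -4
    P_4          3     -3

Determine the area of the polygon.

Apply Gauss's area formula: 2A = Σ (x_i·y_{i+1} − x_{i+1}·y_i), indices taken mod 4.
Σ = (24) + (15) + (9) + (6) = 54
Area = |Σ|/2 = 27.

27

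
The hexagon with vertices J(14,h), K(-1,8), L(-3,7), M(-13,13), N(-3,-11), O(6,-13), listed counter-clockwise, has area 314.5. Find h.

Write out the shoelace sum; only the two edges meeting at J involve h:
2·Area = [(6·h − 14·(-13)) + (14·8 − (-1)·h)] + 356
       = 7·h + 650 = 629
⇒ h = -3.

-3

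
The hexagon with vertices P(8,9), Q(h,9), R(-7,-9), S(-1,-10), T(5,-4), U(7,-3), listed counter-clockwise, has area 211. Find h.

-4

Write out the shoelace sum; only the two edges meeting at Q involve h:
2·Area = [(8·9 − h·9) + (h·(-9) − (-7)·9)] + 215
       = -18·h + 350 = 422
⇒ h = -4.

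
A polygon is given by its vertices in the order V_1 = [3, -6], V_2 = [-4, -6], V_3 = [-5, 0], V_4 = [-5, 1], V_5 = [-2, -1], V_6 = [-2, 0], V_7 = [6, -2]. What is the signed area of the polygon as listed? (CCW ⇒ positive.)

Cross-terms: -42, -30, -5, 7, -2, 4, -30  ⇒  Σ = -98
Signed area = Σ/2 = -49 (negative ⇒ clockwise traversal).

-49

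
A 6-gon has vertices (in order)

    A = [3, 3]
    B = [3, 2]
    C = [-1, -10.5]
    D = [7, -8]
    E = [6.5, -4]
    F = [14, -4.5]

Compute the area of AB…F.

77.625

Apply Gauss's area formula: 2A = Σ (x_i·y_{i+1} − x_{i+1}·y_i), indices taken mod 6.
Σ = (-3) + (-29.5) + (81.5) + (24) + (26.75) + (55.5) = 155.25
Area = |Σ|/2 = 77.625.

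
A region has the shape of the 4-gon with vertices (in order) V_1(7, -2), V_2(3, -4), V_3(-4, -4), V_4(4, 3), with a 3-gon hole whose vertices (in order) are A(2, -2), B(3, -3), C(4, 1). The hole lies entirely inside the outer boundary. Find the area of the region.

35

Outer boundary:
V_1→V_2: (7)(-4) − (3)(-2) = -22
V_2→V_3: (3)(-4) − (-4)(-4) = -28
V_3→V_4: (-4)(3) − (4)(-4) = 4
V_4→V_1: (4)(-2) − (7)(3) = -29
Σ = -75
Area = |Σ|/2 = 37.5.
Hole:
Apply the shoelace formula: 2A = Σ (x_i·y_{i+1} − x_{i+1}·y_i), indices taken mod 3.
Σ = (0) + (15) + (-10) = 5
Area = |Σ|/2 = 2.5.
Net area = 37.5 − 2.5 = 35.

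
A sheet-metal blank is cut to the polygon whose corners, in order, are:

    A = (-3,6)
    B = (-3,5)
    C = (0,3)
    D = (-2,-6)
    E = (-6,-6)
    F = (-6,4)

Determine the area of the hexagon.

Apply the shoelace formula: 2A = Σ (x_i·y_{i+1} − x_{i+1}·y_i), indices taken mod 6.
Cross-terms: 3, -9, 6, -24, -60, -24  ⇒  Σ = -108
Area = |Σ|/2 = 54.

54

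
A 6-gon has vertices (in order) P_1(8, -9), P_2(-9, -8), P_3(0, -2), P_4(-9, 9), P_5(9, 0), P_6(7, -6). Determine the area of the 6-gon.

147.5

Apply the shoelace (surveyor's) formula: 2A = Σ (x_i·y_{i+1} − x_{i+1}·y_i), indices taken mod 6.
P_1→P_2: (8)(-8) − (-9)(-9) = -145
P_2→P_3: (-9)(-2) − (0)(-8) = 18
P_3→P_4: (0)(9) − (-9)(-2) = -18
P_4→P_5: (-9)(0) − (9)(9) = -81
P_5→P_6: (9)(-6) − (7)(0) = -54
P_6→P_1: (7)(-9) − (8)(-6) = -15
Σ = -295
Area = |Σ|/2 = 147.5.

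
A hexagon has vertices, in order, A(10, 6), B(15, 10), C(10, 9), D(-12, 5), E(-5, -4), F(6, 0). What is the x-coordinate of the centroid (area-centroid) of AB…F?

Apply Gauss's area formula. First the cross-terms c_i = x_i·y_{i+1} − x_{i+1}·y_i:
  10, 35, 158, 73, 24, 36  ⇒  2A = 336, A = 168.
Then Σ (x_i + x_{i+1})·c_i = 168, so x̄ = 168 / (6·168) = 1/6.

1/6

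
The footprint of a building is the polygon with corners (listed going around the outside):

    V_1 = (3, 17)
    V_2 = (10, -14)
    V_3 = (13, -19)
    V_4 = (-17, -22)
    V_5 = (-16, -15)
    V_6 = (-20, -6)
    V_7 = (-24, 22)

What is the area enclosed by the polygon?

Σ = (-212) + (-8) + (-609) + (-97) + (-204) + (-584) + (-474) = -2188
Area = |Σ|/2 = 1094.

1094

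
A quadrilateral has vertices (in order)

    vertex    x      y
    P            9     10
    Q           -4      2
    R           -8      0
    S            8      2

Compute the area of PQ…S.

60

Cross-terms: 58, 16, -16, 62  ⇒  Σ = 120
Area = |Σ|/2 = 60.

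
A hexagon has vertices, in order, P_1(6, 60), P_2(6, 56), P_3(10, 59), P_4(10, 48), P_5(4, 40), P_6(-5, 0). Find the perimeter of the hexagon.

132

|P_1P_2| = √((0)² + (-4)²) = √16 = 4
|P_2P_3| = √((4)² + (3)²) = √25 = 5
|P_3P_4| = √((0)² + (-11)²) = √121 = 11
|P_4P_5| = √((-6)² + (-8)²) = √100 = 10
|P_5P_6| = √((-9)² + (-40)²) = √1681 = 41
|P_6P_1| = √((11)² + (60)²) = √3721 = 61
Perimeter = 4 + 5 + 11 + 10 + 41 + 61 = 132.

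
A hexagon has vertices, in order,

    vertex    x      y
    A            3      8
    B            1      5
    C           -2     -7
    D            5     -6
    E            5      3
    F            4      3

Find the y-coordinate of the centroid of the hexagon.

-1.015625

Apply the surveyor's formula. First the cross-terms c_i = x_i·y_{i+1} − x_{i+1}·y_i:
  7, 3, 47, 45, 3, 23  ⇒  2A = 128, A = 64.
Then Σ (y_i + y_{i+1})·c_i = -390, so ȳ = -390 / (6·64) = -1.015625.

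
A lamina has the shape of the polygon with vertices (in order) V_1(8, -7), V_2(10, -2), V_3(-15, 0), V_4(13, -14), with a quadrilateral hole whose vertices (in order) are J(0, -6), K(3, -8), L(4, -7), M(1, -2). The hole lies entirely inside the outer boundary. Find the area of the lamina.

116.5

Outer boundary:
Cross-terms: 54, -30, 210, 21  ⇒  Σ = 255
Area = |Σ|/2 = 127.5.
Hole:
Σ = (18) + (11) + (-1) + (-6) = 22
Area = |Σ|/2 = 11.
Net area = 127.5 − 11 = 116.5.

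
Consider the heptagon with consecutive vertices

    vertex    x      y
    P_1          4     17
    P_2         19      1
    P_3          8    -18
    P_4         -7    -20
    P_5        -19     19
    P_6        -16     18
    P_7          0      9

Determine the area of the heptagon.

Apply the shoelace formula: 2A = Σ (x_i·y_{i+1} − x_{i+1}·y_i), indices taken mod 7.
P_1→P_2: (4)(1) − (19)(17) = -319
P_2→P_3: (19)(-18) − (8)(1) = -350
P_3→P_4: (8)(-20) − (-7)(-18) = -286
P_4→P_5: (-7)(19) − (-19)(-20) = -513
P_5→P_6: (-19)(18) − (-16)(19) = -38
P_6→P_7: (-16)(9) − (0)(18) = -144
P_7→P_1: (0)(17) − (4)(9) = -36
Σ = -1686
Area = |Σ|/2 = 843.

843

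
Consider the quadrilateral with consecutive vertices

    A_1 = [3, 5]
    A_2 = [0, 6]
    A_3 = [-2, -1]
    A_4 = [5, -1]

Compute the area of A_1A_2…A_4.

32.5

Cross-terms: 18, 12, 7, 28  ⇒  Σ = 65
Area = |Σ|/2 = 32.5.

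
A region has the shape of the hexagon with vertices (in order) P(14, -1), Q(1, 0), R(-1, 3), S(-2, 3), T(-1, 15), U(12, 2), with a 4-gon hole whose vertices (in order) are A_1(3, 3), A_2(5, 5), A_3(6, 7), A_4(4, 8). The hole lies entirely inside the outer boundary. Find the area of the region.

114.5

Outer boundary:
Apply Gauss's area formula: 2A = Σ (x_i·y_{i+1} − x_{i+1}·y_i), indices taken mod 6.
Σ = (1) + (3) + (3) + (-27) + (-182) + (-40) = -242
Area = |Σ|/2 = 121.
Hole:
Apply the surveyor's formula: 2A = Σ (x_i·y_{i+1} − x_{i+1}·y_i), indices taken mod 4.
Σ = (0) + (5) + (20) + (-12) = 13
Area = |Σ|/2 = 6.5.
Net area = 121 − 6.5 = 114.5.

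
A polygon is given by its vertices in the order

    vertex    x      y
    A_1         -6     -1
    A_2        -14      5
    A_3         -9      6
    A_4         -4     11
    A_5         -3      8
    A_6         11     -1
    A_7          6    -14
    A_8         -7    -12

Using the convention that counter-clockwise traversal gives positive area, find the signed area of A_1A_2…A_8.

A_1→A_2: (-6)(5) − (-14)(-1) = -44
A_2→A_3: (-14)(6) − (-9)(5) = -39
A_3→A_4: (-9)(11) − (-4)(6) = -75
A_4→A_5: (-4)(8) − (-3)(11) = 1
A_5→A_6: (-3)(-1) − (11)(8) = -85
A_6→A_7: (11)(-14) − (6)(-1) = -148
A_7→A_8: (6)(-12) − (-7)(-14) = -170
A_8→A_1: (-7)(-1) − (-6)(-12) = -65
Σ = -625
Signed area = Σ/2 = -312.5 (negative ⇒ clockwise traversal).

-312.5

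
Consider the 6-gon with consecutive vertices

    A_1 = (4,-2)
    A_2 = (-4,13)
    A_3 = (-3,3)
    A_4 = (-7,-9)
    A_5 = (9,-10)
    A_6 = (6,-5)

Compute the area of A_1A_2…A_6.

Σ = (44) + (27) + (48) + (151) + (15) + (8) = 293
Area = |Σ|/2 = 146.5.

146.5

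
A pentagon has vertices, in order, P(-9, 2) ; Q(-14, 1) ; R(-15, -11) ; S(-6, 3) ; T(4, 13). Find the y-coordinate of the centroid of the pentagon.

-155/168

Apply the shoelace (surveyor's) formula. First the cross-terms c_i = x_i·y_{i+1} − x_{i+1}·y_i:
  19, 169, -111, -90, 125  ⇒  2A = 112, A = 56.
Then Σ (y_i + y_{i+1})·c_i = -310, so ȳ = -310 / (6·56) = -155/168.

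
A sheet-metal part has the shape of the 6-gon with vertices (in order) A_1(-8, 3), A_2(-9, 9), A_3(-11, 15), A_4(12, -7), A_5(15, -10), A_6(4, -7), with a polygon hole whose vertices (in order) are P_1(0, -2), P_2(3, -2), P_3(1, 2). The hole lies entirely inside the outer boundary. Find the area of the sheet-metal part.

Outer boundary:
Apply the shoelace (surveyor's) formula: 2A = Σ (x_i·y_{i+1} − x_{i+1}·y_i), indices taken mod 6.
Σ = (-45) + (-36) + (-103) + (-15) + (-65) + (-44) = -308
Area = |Σ|/2 = 154.
Hole:
Cross-terms: 6, 8, -2  ⇒  Σ = 12
Area = |Σ|/2 = 6.
Net area = 154 − 6 = 148.

148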